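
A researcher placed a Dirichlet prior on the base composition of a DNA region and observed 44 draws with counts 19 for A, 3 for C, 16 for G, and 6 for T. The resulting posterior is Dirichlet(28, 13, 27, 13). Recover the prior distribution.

For a Dirichlet(α) prior with multinomial counts c, the posterior is Dirichlet(α + c) componentwise.
Subtract each count from the matching posterior parameter: 28−19=9, 13−3=10, 27−16=11, 13−6=7.

Dirichlet(9, 10, 11, 7)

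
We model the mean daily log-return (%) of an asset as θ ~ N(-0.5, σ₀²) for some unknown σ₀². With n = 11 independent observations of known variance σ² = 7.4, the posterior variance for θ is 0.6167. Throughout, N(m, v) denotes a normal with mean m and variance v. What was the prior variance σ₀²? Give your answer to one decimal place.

σ₀² = 7.4

For the Normal–Normal model with known σ², precisions add: τ_n = τ₀ + n/σ².
So 1/σ₀² = 1/0.6167 − 11/7.4 = 1.621534 − 1.486486 = 0.135048.
Hence σ₀² = 1/0.135048 ≈ 7.4.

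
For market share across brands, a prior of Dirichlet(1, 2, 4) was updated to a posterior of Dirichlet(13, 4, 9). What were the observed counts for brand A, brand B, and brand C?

counts (12, 2, 5)

For a Dirichlet(α) prior with multinomial counts c, the posterior is Dirichlet(α + c) componentwise.
Counts are posterior − prior componentwise: 13−1=12, 4−2=2, 9−4=5.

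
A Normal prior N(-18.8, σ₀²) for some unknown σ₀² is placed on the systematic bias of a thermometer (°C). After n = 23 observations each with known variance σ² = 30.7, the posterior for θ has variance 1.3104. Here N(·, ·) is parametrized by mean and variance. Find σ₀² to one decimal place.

Posterior precision equals prior precision plus data precision: 1/σ_n² = 1/σ₀² + n/σ².
So 1/σ₀² = 1/1.3104 − 23/30.7 = 0.763126 − 0.749186 = 0.013940.
Hence σ₀² = 1/0.013940 ≈ 71.7.

σ₀² = 71.7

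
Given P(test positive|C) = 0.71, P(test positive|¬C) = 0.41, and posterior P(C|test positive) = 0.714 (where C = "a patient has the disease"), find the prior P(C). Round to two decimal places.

Bayes' rule in odds form gives O(C|E) = O(C)·[P(E|C)/P(E|¬C)], hence O(C) = O(C|E)/LR.
Posterior odds = 0.714/(1−0.714) = 2.4965. LR = 0.71/0.41 = 1.7317.
Prior odds = 2.4965/1.7317 = 1.4416, so P(C) = 1.4416/(1+1.4416) ≈ 0.59.

P(C) = 0.59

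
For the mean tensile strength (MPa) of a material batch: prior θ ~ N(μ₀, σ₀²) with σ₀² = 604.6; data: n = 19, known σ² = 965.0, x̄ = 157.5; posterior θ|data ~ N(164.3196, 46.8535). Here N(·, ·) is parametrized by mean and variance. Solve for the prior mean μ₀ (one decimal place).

μ₀ = 245.5

The posterior mean is a precision-weighted average: μ_n = (τ₀μ₀ + τ_data·x̄)/(τ₀+τ_data), with τ₀=1/σ₀² and τ_data=n/σ².
Here τ₀ = 1/604.6 = 0.001654 and τ_data = 19/965.0 = 0.019689, so τ_n = 0.021343.
Rearranging for μ₀: μ₀ = (μ_n·τ_n − τ_data·x̄)/τ₀ = (164.3196·0.021343 − 0.019689·157.5) / 0.001654 = 0.406056/0.001654 ≈ 245.5.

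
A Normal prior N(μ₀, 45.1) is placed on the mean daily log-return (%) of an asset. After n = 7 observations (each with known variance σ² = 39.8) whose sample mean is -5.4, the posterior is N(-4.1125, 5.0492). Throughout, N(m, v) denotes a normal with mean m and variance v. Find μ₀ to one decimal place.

The posterior mean is a precision-weighted average: μ_n = (τ₀μ₀ + τ_data·x̄)/(τ₀+τ_data), with τ₀=1/σ₀² and τ_data=n/σ².
Here τ₀ = 1/45.1 = 0.022173 and τ_data = 7/39.8 = 0.175879, so τ_n = 0.198052.
Rearranging for μ₀: μ₀ = (μ_n·τ_n − τ_data·x̄)/τ₀ = (-4.1125·0.198052 − 0.175879·-5.4) / 0.022173 = 0.135258/0.022173 ≈ 6.1.

μ₀ = 6.1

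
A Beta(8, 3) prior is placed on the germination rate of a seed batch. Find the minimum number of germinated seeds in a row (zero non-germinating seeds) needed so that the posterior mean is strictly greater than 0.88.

k = 15

After k germinated seeds and 0 non-germinating seeds the posterior is Beta(8+k, 3), with mean (8+k)/(8+3+k).
Set (8+k)/(11+k) > 0.88 and solve: k > (0.88·11 − 8)/(1 − 0.88) = 14.000.
The smallest integer exceeding 14.000 is 15, and checking k=15: (23)/(26) = 0.8846 > 0.88.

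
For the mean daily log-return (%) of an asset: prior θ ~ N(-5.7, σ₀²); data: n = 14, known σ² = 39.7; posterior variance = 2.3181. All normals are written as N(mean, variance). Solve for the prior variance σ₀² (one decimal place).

Posterior precision equals prior precision plus data precision: 1/σ_n² = 1/σ₀² + n/σ².
So 1/σ₀² = 1/2.3181 − 14/39.7 = 0.431388 − 0.352645 = 0.078743.
Hence σ₀² = 1/0.078743 ≈ 12.7.

σ₀² = 12.7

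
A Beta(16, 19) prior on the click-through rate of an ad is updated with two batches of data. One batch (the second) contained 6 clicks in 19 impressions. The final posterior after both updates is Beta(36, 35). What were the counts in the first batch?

14 clicks and 3 non-clicks

Sequential conjugate updates are equivalent to a single update on the pooled data, so total successes = posterior α − prior α and total failures = posterior β − prior β.
Total across both batches: 36−16=20 clicks, 35−19=16 non-clicks.
Subtract the second batch: 20−6=14 clicks and 16−13=3 non-clicks.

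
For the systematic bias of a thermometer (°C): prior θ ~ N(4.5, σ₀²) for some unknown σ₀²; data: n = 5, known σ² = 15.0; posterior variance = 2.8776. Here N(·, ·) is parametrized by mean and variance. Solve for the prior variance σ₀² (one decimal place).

σ₀² = 70.5

Posterior precision equals prior precision plus data precision: 1/σ_n² = 1/σ₀² + n/σ².
So 1/σ₀² = 1/2.8776 − 5/15.0 = 0.347512 − 0.333333 = 0.014179.
Hence σ₀² = 1/0.014179 ≈ 70.5.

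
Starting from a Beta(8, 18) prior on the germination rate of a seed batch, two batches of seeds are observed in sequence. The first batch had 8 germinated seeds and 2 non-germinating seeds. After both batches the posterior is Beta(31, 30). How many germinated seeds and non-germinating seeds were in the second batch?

Sequential conjugate updates are equivalent to a single update on the pooled data, so total successes = posterior α − prior α and total failures = posterior β − prior β.
Total across both batches: 31−8=23 germinated seeds, 30−18=12 non-germinating seeds.
Subtract the first batch: 23−8=15 germinated seeds and 12−2=10 non-germinating seeds.

15 germinated seeds and 10 non-germinating seeds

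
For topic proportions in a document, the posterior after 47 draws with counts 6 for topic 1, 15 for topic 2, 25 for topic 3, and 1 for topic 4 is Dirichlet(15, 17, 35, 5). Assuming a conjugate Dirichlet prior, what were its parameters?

Dirichlet(9, 2, 10, 4)

For a Dirichlet(α) prior with multinomial counts c, the posterior is Dirichlet(α + c) componentwise.
Subtract each count from the matching posterior parameter: 15−6=9, 17−15=2, 35−25=10, 5−1=4.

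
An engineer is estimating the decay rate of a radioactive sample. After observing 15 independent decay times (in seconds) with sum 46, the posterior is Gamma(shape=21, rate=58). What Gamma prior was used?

Gamma–exponential conjugacy: posterior shape = α + n, posterior rate = β + Σtᵢ.
So α = 21 − 15 = 6 and β = 58 − 46 = 12.

Gamma(shape=6, rate=12)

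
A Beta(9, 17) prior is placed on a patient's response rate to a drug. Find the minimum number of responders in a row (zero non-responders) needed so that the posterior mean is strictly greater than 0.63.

After k responders and 0 non-responders the posterior is Beta(9+k, 17), with mean (9+k)/(9+17+k).
Set (9+k)/(26+k) > 0.63 and solve: k > (0.63·26 − 9)/(1 − 0.63) = 19.946.
The smallest integer exceeding 19.946 is 20, and checking k=20: (29)/(46) = 0.6304 > 0.63.

k = 20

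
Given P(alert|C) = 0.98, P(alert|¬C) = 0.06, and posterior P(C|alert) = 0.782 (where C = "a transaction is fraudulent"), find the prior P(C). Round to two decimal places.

P(C) = 0.18

In odds form, posterior odds = prior odds × likelihood ratio, so prior odds = posterior odds ÷ LR.
Posterior odds = 0.782/(1−0.782) = 3.5872. LR = 0.98/0.06 = 16.3333.
Prior odds = 3.5872/16.3333 = 0.2196, so P(C) = 0.2196/(1+0.2196) ≈ 0.18.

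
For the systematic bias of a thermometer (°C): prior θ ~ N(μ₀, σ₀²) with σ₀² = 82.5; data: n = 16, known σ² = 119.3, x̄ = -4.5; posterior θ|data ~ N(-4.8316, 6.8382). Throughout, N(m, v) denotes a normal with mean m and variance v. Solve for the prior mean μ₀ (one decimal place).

μ₀ = -8.5

The posterior mean is a precision-weighted average: μ_n = (τ₀μ₀ + τ_data·x̄)/(τ₀+τ_data), with τ₀=1/σ₀² and τ_data=n/σ².
Here τ₀ = 1/82.5 = 0.012121 and τ_data = 16/119.3 = 0.134116, so τ_n = 0.146237.
Rearranging for μ₀: μ₀ = (μ_n·τ_n − τ_data·x̄)/τ₀ = (-4.8316·0.146237 − 0.134116·-4.5) / 0.012121 = -0.103037/0.012121 ≈ -8.5.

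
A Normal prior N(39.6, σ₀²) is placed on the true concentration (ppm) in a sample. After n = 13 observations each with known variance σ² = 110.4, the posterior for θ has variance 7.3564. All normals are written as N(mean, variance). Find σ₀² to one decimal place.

σ₀² = 55.0

Posterior precision equals prior precision plus data precision: 1/σ_n² = 1/σ₀² + n/σ².
So 1/σ₀² = 1/7.3564 − 13/110.4 = 0.135936 − 0.117754 = 0.018182.
Hence σ₀² = 1/0.018182 ≈ 55.0.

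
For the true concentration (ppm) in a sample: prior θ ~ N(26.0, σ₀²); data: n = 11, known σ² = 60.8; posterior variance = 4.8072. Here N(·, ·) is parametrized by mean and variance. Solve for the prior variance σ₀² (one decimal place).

Posterior precision equals prior precision plus data precision: 1/σ_n² = 1/σ₀² + n/σ².
So 1/σ₀² = 1/4.8072 − 11/60.8 = 0.208021 − 0.180921 = 0.027100.
Hence σ₀² = 1/0.027100 ≈ 36.9.

σ₀² = 36.9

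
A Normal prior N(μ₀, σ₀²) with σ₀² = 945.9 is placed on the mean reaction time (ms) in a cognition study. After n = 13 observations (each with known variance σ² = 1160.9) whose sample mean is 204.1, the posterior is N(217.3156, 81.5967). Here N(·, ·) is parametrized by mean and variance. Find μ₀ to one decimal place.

μ₀ = 357.3

With known observation variance, the Normal–Normal posterior has precision τ_n = τ₀ + n/σ² and mean μ_n = (τ₀μ₀ + (n/σ²)x̄)/τ_n.
Here τ₀ = 1/945.9 = 0.001057 and τ_data = 13/1160.9 = 0.011198, so τ_n = 0.012255.
Rearranging for μ₀: μ₀ = (μ_n·τ_n − τ_data·x̄)/τ₀ = (217.3156·0.012255 − 0.011198·204.1) / 0.001057 = 0.377691/0.001057 ≈ 357.3.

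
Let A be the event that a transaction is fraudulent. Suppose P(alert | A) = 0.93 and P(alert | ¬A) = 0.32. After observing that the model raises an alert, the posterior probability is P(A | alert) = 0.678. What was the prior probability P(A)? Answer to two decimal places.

Bayes' rule in odds form gives O(A|E) = O(A)·[P(E|A)/P(E|¬A)], hence O(A) = O(A|E)/LR.
Posterior odds = 0.678/(1−0.678) = 2.1056. LR = 0.93/0.32 = 2.9062.
Prior odds = 2.1056/2.9062 = 0.7245, so P(A) = 0.7245/(1+0.7245) ≈ 0.42.

P(A) = 0.42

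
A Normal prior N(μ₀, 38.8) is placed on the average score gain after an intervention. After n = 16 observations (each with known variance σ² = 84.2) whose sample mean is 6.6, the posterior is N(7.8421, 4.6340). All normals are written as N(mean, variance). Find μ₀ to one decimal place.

μ₀ = 17.0

The posterior mean is a precision-weighted average: μ_n = (τ₀μ₀ + τ_data·x̄)/(τ₀+τ_data), with τ₀=1/σ₀² and τ_data=n/σ².
Here τ₀ = 1/38.8 = 0.025773 and τ_data = 16/84.2 = 0.190024, so τ_n = 0.215797.
Rearranging for μ₀: μ₀ = (μ_n·τ_n − τ_data·x̄)/τ₀ = (7.8421·0.215797 − 0.190024·6.6) / 0.025773 = 0.438143/0.025773 ≈ 17.0.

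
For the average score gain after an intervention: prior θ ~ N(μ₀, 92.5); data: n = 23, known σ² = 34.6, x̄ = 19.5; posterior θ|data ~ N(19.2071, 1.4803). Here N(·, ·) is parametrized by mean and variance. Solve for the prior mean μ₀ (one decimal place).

μ₀ = 1.2

With known observation variance, the Normal–Normal posterior has precision τ_n = τ₀ + n/σ² and mean μ_n = (τ₀μ₀ + (n/σ²)x̄)/τ_n.
Here τ₀ = 1/92.5 = 0.010811 and τ_data = 23/34.6 = 0.664740, so τ_n = 0.675551.
Rearranging for μ₀: μ₀ = (μ_n·τ_n − τ_data·x̄)/τ₀ = (19.2071·0.675551 − 0.664740·19.5) / 0.010811 = 0.012946/0.010811 ≈ 1.2.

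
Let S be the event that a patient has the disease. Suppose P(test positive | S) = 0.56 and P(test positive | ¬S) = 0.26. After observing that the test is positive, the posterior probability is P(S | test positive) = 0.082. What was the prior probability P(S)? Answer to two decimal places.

Bayes' rule in odds form gives O(S|E) = O(S)·[P(E|S)/P(E|¬S)], hence O(S) = O(S|E)/LR.
Posterior odds = 0.082/(1−0.082) = 0.0893. LR = 0.56/0.26 = 2.1538.
Prior odds = 0.0893/2.1538 = 0.0415, so P(S) = 0.0415/(1+0.0415) ≈ 0.04.

P(S) = 0.04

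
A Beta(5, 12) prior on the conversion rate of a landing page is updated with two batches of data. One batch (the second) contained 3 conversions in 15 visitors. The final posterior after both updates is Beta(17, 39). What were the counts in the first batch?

Because Beta–binomial updating is additive in the counts, the combined data contributed (α_post−α_prior, β_post−β_prior) successes and failures.
Total across both batches: 17−5=12 conversions, 39−12=27 bounces.
Subtract the second batch: 12−3=9 conversions and 27−12=15 bounces.

9 conversions and 15 bounces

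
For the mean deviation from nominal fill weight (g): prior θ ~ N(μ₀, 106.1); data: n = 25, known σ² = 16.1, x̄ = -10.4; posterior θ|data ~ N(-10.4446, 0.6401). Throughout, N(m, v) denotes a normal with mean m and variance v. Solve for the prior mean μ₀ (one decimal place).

With known observation variance, the Normal–Normal posterior has precision τ_n = τ₀ + n/σ² and mean μ_n = (τ₀μ₀ + (n/σ²)x̄)/τ_n.
Here τ₀ = 1/106.1 = 0.009425 and τ_data = 25/16.1 = 1.552795, so τ_n = 1.562220.
Rearranging for μ₀: μ₀ = (μ_n·τ_n − τ_data·x̄)/τ₀ = (-10.4446·1.562220 − 1.552795·-10.4) / 0.009425 = -0.167695/0.009425 ≈ -17.8.

μ₀ = -17.8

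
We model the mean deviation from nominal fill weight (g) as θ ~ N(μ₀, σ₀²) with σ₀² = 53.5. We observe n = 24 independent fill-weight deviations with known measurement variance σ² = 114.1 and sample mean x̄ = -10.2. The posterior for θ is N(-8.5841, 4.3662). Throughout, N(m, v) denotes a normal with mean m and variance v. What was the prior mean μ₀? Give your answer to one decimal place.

μ₀ = 9.6

The posterior mean is a precision-weighted average: μ_n = (τ₀μ₀ + τ_data·x̄)/(τ₀+τ_data), with τ₀=1/σ₀² and τ_data=n/σ².
Here τ₀ = 1/53.5 = 0.018692 and τ_data = 24/114.1 = 0.210342, so τ_n = 0.229034.
Rearranging for μ₀: μ₀ = (μ_n·τ_n − τ_data·x̄)/τ₀ = (-8.5841·0.229034 − 0.210342·-10.2) / 0.018692 = 0.179438/0.018692 ≈ 9.6.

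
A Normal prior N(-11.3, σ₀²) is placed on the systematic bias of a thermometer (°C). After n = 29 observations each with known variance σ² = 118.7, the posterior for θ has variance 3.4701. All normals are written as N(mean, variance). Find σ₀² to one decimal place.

σ₀² = 22.8

Posterior precision equals prior precision plus data precision: 1/σ_n² = 1/σ₀² + n/σ².
So 1/σ₀² = 1/3.4701 − 29/118.7 = 0.288176 − 0.244313 = 0.043863.
Hence σ₀² = 1/0.043863 ≈ 22.8.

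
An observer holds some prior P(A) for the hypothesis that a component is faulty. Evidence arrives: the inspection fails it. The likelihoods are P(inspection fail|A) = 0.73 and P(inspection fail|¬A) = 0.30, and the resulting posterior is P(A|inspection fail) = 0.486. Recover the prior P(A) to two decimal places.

In odds form, posterior odds = prior odds × likelihood ratio, so prior odds = posterior odds ÷ LR.
Posterior odds = 0.486/(1−0.486) = 0.9455. LR = 0.73/0.30 = 2.4333.
Prior odds = 0.9455/2.4333 = 0.3886, so P(A) = 0.3886/(1+0.3886) ≈ 0.28.

P(A) = 0.28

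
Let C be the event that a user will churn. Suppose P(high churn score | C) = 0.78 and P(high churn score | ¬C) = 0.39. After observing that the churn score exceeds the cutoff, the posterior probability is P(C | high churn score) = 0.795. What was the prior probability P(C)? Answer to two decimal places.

Bayes' rule in odds form gives O(C|E) = O(C)·[P(E|C)/P(E|¬C)], hence O(C) = O(C|E)/LR.
Posterior odds = 0.795/(1−0.795) = 3.8780. LR = 0.78/0.39 = 2.0000.
Prior odds = 3.8780/2.0000 = 1.9390, so P(C) = 1.9390/(1+1.9390) ≈ 0.66.

P(C) = 0.66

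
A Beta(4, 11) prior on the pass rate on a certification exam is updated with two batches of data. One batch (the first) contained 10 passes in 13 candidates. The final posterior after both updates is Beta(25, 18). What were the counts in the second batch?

Sequential conjugate updates are equivalent to a single update on the pooled data, so total successes = posterior α − prior α and total failures = posterior β − prior β.
Total across both batches: 25−4=21 passes, 18−11=7 failures.
Subtract the first batch: 21−10=11 passes and 7−3=4 failures.

11 passes and 4 failures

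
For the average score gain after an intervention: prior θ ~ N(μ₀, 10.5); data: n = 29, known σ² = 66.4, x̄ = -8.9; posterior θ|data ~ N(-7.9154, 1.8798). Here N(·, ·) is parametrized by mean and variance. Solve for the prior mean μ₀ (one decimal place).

With known observation variance, the Normal–Normal posterior has precision τ_n = τ₀ + n/σ² and mean μ_n = (τ₀μ₀ + (n/σ²)x̄)/τ_n.
Here τ₀ = 1/10.5 = 0.095238 and τ_data = 29/66.4 = 0.436747, so τ_n = 0.531985.
Rearranging for μ₀: μ₀ = (μ_n·τ_n − τ_data·x̄)/τ₀ = (-7.9154·0.531985 − 0.436747·-8.9) / 0.095238 = -0.323826/0.095238 ≈ -3.4.

μ₀ = -3.4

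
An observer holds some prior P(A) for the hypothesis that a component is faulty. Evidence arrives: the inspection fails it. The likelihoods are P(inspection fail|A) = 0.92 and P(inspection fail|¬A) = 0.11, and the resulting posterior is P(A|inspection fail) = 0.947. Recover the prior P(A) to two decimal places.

P(A) = 0.68

Bayes' rule in odds form gives O(A|E) = O(A)·[P(E|A)/P(E|¬A)], hence O(A) = O(A|E)/LR.
Posterior odds = 0.947/(1−0.947) = 17.8679. LR = 0.92/0.11 = 8.3636.
Prior odds = 17.8679/8.3636 = 2.1364, so P(A) = 2.1364/(1+2.1364) ≈ 0.68.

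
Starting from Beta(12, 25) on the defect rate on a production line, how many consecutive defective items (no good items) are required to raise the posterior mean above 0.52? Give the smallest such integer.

After k defective items and 0 good items the posterior is Beta(12+k, 25), with mean (12+k)/(12+25+k).
Set (12+k)/(37+k) > 0.52 and solve: k > (0.52·37 − 12)/(1 − 0.52) = 15.083.
The smallest integer exceeding 15.083 is 16, and checking k=16: (28)/(53) = 0.5283 > 0.52.

k = 16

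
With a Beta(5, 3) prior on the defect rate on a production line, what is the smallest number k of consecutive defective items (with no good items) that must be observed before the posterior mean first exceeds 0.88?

After k defective items and 0 good items the posterior is Beta(5+k, 3), with mean (5+k)/(5+3+k).
Set (5+k)/(8+k) > 0.88 and solve: k > (0.88·8 − 5)/(1 − 0.88) = 17.000.
The smallest integer exceeding 17.000 is 18.

k = 18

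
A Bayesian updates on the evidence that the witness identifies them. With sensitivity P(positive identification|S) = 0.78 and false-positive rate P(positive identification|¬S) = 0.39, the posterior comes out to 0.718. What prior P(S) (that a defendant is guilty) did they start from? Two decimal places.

Bayes' rule in odds form gives O(S|E) = O(S)·[P(E|S)/P(E|¬S)], hence O(S) = O(S|E)/LR.
Posterior odds = 0.718/(1−0.718) = 2.5461. LR = 0.78/0.39 = 2.0000.
Prior odds = 2.5461/2.0000 = 1.2731, so P(S) = 1.2731/(1+1.2731) ≈ 0.56.

P(S) = 0.56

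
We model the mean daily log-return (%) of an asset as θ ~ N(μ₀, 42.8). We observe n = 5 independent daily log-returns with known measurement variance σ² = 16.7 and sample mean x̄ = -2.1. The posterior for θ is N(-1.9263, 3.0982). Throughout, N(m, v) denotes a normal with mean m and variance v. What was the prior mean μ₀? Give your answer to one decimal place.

μ₀ = 0.3

With known observation variance, the Normal–Normal posterior has precision τ_n = τ₀ + n/σ² and mean μ_n = (τ₀μ₀ + (n/σ²)x̄)/τ_n.
Here τ₀ = 1/42.8 = 0.023364 and τ_data = 5/16.7 = 0.299401, so τ_n = 0.322765.
Rearranging for μ₀: μ₀ = (μ_n·τ_n − τ_data·x̄)/τ₀ = (-1.9263·0.322765 − 0.299401·-2.1) / 0.023364 = 0.007000/0.023364 ≈ 0.3.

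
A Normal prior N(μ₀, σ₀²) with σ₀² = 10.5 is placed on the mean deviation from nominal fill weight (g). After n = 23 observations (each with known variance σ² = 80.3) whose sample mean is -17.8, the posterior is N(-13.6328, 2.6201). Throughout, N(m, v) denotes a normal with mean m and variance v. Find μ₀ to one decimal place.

The posterior mean is a precision-weighted average: μ_n = (τ₀μ₀ + τ_data·x̄)/(τ₀+τ_data), with τ₀=1/σ₀² and τ_data=n/σ².
Here τ₀ = 1/10.5 = 0.095238 and τ_data = 23/80.3 = 0.286426, so τ_n = 0.381664.
Rearranging for μ₀: μ₀ = (μ_n·τ_n − τ_data·x̄)/τ₀ = (-13.6328·0.381664 − 0.286426·-17.8) / 0.095238 = -0.104766/0.095238 ≈ -1.1.

μ₀ = -1.1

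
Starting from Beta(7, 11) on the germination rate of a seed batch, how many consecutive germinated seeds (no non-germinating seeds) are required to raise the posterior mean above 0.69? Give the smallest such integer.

After k germinated seeds and 0 non-germinating seeds the posterior is Beta(7+k, 11), with mean (7+k)/(7+11+k).
Set (7+k)/(18+k) > 0.69 and solve: k > (0.69·18 − 7)/(1 − 0.69) = 17.484.
The smallest integer exceeding 17.484 is 18, and checking k=18: (25)/(36) = 0.6944 > 0.69.

k = 18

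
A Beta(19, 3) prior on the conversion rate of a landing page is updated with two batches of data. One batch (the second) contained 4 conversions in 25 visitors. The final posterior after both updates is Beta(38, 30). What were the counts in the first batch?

Sequential conjugate updates are equivalent to a single update on the pooled data, so total successes = posterior α − prior α and total failures = posterior β − prior β.
Total across both batches: 38−19=19 conversions, 30−3=27 bounces.
Subtract the second batch: 19−4=15 conversions and 27−21=6 bounces.

15 conversions and 6 bounces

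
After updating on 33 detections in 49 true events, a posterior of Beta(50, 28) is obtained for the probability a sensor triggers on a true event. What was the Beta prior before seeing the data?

Beta(17, 12)

Under Beta–binomial conjugacy the posterior parameters are (α+s, β+f).
Subtract the data counts: 50−33=17, 28−16=12.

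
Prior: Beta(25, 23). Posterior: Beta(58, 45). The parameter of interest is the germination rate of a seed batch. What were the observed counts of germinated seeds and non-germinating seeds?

33 germinated seeds and 22 non-germinating seeds

Beta is conjugate to the binomial likelihood: posterior = Beta(a+s, b+f).
Match parameters: s=58−25=33, f=45−23=22.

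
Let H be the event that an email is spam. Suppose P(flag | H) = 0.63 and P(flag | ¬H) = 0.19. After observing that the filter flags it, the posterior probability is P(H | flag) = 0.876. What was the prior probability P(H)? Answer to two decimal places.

P(H) = 0.68

Bayes' rule in odds form gives O(H|E) = O(H)·[P(E|H)/P(E|¬H)], hence O(H) = O(H|E)/LR.
Posterior odds = 0.876/(1−0.876) = 7.0645. LR = 0.63/0.19 = 3.3158.
Prior odds = 7.0645/3.3158 = 2.1306, so P(H) = 2.1306/(1+2.1306) ≈ 0.68.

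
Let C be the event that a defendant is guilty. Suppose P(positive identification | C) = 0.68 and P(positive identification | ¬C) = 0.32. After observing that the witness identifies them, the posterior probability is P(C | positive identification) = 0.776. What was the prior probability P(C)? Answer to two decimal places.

In odds form, posterior odds = prior odds × likelihood ratio, so prior odds = posterior odds ÷ LR.
Posterior odds = 0.776/(1−0.776) = 3.4643. LR = 0.68/0.32 = 2.1250.
Prior odds = 3.4643/2.1250 = 1.6303, so P(C) = 1.6303/(1+1.6303) ≈ 0.62.

P(C) = 0.62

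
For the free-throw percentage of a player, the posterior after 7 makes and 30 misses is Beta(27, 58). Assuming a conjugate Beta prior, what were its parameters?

A Beta(α, β) prior with s successes and f failures in binomial data gives a Beta(α+s, β+f) posterior.
Subtract the data counts: 27−7=20, 58−30=28.

Beta(20, 28)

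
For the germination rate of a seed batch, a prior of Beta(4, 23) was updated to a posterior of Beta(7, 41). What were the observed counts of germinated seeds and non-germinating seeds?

A Beta(a, b) prior with s successes and f failures in binomial data gives a Beta(a+s, b+f) posterior.
Match parameters: s=7−4=3, f=41−23=18.

3 germinated seeds and 18 non-germinating seeds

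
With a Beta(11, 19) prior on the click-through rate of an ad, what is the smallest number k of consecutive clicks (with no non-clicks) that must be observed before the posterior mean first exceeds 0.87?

k = 117

After k clicks and 0 non-clicks the posterior is Beta(11+k, 19), with mean (11+k)/(11+19+k).
Set (11+k)/(30+k) > 0.87 and solve: k > (0.87·30 − 11)/(1 − 0.87) = 116.154.
The smallest integer exceeding 116.154 is 117.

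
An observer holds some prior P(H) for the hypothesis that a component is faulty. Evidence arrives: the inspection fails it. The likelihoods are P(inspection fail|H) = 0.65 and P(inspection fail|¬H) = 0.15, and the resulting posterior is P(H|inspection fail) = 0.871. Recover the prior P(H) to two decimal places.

In odds form, posterior odds = prior odds × likelihood ratio, so prior odds = posterior odds ÷ LR.
Posterior odds = 0.871/(1−0.871) = 6.7519. LR = 0.65/0.15 = 4.3333.
Prior odds = 6.7519/4.3333 = 1.5581, so P(H) = 1.5581/(1+1.5581) ≈ 0.61.

P(H) = 0.61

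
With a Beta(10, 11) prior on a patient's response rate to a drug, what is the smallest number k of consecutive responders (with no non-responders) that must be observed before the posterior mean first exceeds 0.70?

k = 16

After k responders and 0 non-responders the posterior is Beta(10+k, 11), with mean (10+k)/(10+11+k).
Set (10+k)/(21+k) > 0.70 and solve: k > (0.70·21 − 10)/(1 − 0.70) = 15.667.
The smallest integer exceeding 15.667 is 16.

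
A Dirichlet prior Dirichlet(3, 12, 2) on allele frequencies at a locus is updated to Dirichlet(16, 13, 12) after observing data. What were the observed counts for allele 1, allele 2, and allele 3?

For a Dirichlet(α) prior with multinomial counts c, the posterior is Dirichlet(α + c) componentwise.
Counts are posterior − prior componentwise: 16−3=13, 13−12=1, 12−2=10.

counts (13, 1, 10)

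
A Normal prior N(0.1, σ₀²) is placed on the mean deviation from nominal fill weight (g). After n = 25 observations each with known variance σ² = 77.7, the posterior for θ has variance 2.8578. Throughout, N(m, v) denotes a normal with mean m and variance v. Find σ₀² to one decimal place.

σ₀² = 35.5

For the Normal–Normal model with known σ², precisions add: τ_n = τ₀ + n/σ².
So 1/σ₀² = 1/2.8578 − 25/77.7 = 0.349920 − 0.321750 = 0.028170.
Hence σ₀² = 1/0.028170 ≈ 35.5.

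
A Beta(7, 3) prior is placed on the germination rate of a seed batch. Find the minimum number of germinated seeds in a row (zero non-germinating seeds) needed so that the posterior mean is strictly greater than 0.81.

After k germinated seeds and 0 non-germinating seeds the posterior is Beta(7+k, 3), with mean (7+k)/(7+3+k).
Set (7+k)/(10+k) > 0.81 and solve: k > (0.81·10 − 7)/(1 − 0.81) = 5.789.
The smallest integer exceeding 5.789 is 6.

k = 6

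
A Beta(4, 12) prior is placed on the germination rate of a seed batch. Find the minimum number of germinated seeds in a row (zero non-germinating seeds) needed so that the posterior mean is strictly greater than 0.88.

k = 85

After k germinated seeds and 0 non-germinating seeds the posterior is Beta(4+k, 12), with mean (4+k)/(4+12+k).
Set (4+k)/(16+k) > 0.88 and solve: k > (0.88·16 − 4)/(1 − 0.88) = 84.000.
The smallest integer exceeding 84.000 is 85.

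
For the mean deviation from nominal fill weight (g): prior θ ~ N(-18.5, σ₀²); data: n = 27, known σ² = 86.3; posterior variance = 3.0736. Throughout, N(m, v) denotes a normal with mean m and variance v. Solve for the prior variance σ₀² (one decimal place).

For the Normal–Normal model with known σ², precisions add: τ_n = τ₀ + n/σ².
So 1/σ₀² = 1/3.0736 − 27/86.3 = 0.325351 − 0.312862 = 0.012489.
Hence σ₀² = 1/0.012489 ≈ 80.1.

σ₀² = 80.1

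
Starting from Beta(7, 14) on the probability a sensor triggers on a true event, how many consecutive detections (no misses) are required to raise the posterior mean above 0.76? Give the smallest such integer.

After k detections and 0 misses the posterior is Beta(7+k, 14), with mean (7+k)/(7+14+k).
Set (7+k)/(21+k) > 0.76 and solve: k > (0.76·21 − 7)/(1 − 0.76) = 37.333.
The smallest integer exceeding 37.333 is 38, and checking k=38: (45)/(59) = 0.7627 > 0.76.

k = 38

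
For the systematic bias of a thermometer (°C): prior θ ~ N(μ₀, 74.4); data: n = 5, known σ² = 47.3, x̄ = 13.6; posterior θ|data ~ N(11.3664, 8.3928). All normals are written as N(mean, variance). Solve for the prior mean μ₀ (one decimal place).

μ₀ = -6.2

The posterior mean is a precision-weighted average: μ_n = (τ₀μ₀ + τ_data·x̄)/(τ₀+τ_data), with τ₀=1/σ₀² and τ_data=n/σ².
Here τ₀ = 1/74.4 = 0.013441 and τ_data = 5/47.3 = 0.105708, so τ_n = 0.119149.
Rearranging for μ₀: μ₀ = (μ_n·τ_n − τ_data·x̄)/τ₀ = (11.3664·0.119149 − 0.105708·13.6) / 0.013441 = -0.083334/0.013441 ≈ -6.2.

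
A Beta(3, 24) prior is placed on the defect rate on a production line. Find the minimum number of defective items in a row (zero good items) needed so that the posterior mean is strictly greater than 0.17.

k = 2

After k defective items and 0 good items the posterior is Beta(3+k, 24), with mean (3+k)/(3+24+k).
Set (3+k)/(27+k) > 0.17 and solve: k > (0.17·27 − 3)/(1 − 0.17) = 1.916.
The smallest integer exceeding 1.916 is 2, and checking k=2: (5)/(29) = 0.1724 > 0.17.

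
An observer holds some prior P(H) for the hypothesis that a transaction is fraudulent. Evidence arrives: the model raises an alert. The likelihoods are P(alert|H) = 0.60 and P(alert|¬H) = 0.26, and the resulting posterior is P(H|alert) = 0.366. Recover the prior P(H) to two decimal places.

P(H) = 0.20

In odds form, posterior odds = prior odds × likelihood ratio, so prior odds = posterior odds ÷ LR.
Posterior odds = 0.366/(1−0.366) = 0.5773. LR = 0.60/0.26 = 2.3077.
Prior odds = 0.5773/2.3077 = 0.2502, so P(H) = 0.2502/(1+0.2502) ≈ 0.20.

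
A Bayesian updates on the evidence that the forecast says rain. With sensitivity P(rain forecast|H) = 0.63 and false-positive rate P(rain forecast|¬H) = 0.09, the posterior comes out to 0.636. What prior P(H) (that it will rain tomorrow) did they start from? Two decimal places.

Bayes' rule in odds form gives O(H|E) = O(H)·[P(E|H)/P(E|¬H)], hence O(H) = O(H|E)/LR.
Posterior odds = 0.636/(1−0.636) = 1.7473. LR = 0.63/0.09 = 7.0000.
Prior odds = 1.7473/7.0000 = 0.2496, so P(H) = 0.2496/(1+0.2496) ≈ 0.20.

P(H) = 0.20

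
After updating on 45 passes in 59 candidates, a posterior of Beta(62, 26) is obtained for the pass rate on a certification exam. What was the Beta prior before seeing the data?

Beta is conjugate to the binomial likelihood: posterior = Beta(α+s, β+f).
So α = 62 − 45 = 17 and β = 26 − 14 = 12.

Beta(17, 12)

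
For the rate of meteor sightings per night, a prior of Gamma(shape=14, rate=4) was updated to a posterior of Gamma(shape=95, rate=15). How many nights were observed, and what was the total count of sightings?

n = 11 nights with total 81 sightings

A Gamma(α, β) prior (rate parametrization) on a Poisson rate with n observations summing to S gives posterior Gamma(α+S, β+n).
Matching: Σxᵢ = 95 − 14 = 81 and n = 15 − 4 = 11.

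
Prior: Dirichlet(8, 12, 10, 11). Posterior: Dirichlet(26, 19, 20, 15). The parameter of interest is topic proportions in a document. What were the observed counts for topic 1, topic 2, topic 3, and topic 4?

For a Dirichlet(α) prior with multinomial counts c, the posterior is Dirichlet(α + c) componentwise.
Counts are posterior − prior componentwise: 26−8=18, 19−12=7, 20−10=10, 15−11=4.

counts (18, 7, 10, 4)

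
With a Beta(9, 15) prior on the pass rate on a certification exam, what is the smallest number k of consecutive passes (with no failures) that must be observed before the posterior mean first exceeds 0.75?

After k passes and 0 failures the posterior is Beta(9+k, 15), with mean (9+k)/(9+15+k).
Set (9+k)/(24+k) > 0.75 and solve: k > (0.75·24 − 9)/(1 − 0.75) = 36.000.
The smallest integer exceeding 36.000 is 37.

k = 37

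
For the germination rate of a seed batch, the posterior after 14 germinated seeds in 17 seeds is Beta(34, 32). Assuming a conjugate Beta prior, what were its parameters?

Beta(20, 29)

Under Beta–binomial conjugacy the posterior parameters are (α+s, β+f).
Subtract the data counts: 34−14=20, 32−3=29.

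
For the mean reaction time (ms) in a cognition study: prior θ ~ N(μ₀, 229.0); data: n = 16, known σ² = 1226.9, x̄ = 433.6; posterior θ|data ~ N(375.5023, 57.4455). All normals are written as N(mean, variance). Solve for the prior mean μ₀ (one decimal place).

μ₀ = 202.0

With known observation variance, the Normal–Normal posterior has precision τ_n = τ₀ + n/σ² and mean μ_n = (τ₀μ₀ + (n/σ²)x̄)/τ_n.
Here τ₀ = 1/229.0 = 0.004367 and τ_data = 16/1226.9 = 0.013041, so τ_n = 0.017408.
Rearranging for μ₀: μ₀ = (μ_n·τ_n − τ_data·x̄)/τ₀ = (375.5023·0.017408 − 0.013041·433.6) / 0.004367 = 0.882166/0.004367 ≈ 202.0.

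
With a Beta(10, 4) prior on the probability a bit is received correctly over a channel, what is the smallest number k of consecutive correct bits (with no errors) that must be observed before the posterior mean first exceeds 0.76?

k = 3

After k correct bits and 0 errors the posterior is Beta(10+k, 4), with mean (10+k)/(10+4+k).
Set (10+k)/(14+k) > 0.76 and solve: k > (0.76·14 − 10)/(1 − 0.76) = 2.667.
The smallest integer exceeding 2.667 is 3.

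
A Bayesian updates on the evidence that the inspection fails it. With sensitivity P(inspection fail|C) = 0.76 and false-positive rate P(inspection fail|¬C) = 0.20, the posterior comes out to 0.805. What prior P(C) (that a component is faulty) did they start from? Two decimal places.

In odds form, posterior odds = prior odds × likelihood ratio, so prior odds = posterior odds ÷ LR.
Posterior odds = 0.805/(1−0.805) = 4.1282. LR = 0.76/0.20 = 3.8000.
Prior odds = 4.1282/3.8000 = 1.0864, so P(C) = 1.0864/(1+1.0864) ≈ 0.52.

P(C) = 0.52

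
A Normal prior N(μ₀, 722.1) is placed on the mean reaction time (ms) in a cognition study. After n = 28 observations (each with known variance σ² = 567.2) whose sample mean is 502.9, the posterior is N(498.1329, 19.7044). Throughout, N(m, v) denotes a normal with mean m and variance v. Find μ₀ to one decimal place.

μ₀ = 328.2

With known observation variance, the Normal–Normal posterior has precision τ_n = τ₀ + n/σ² and mean μ_n = (τ₀μ₀ + (n/σ²)x̄)/τ_n.
Here τ₀ = 1/722.1 = 0.001385 and τ_data = 28/567.2 = 0.049365, so τ_n = 0.050750.
Rearranging for μ₀: μ₀ = (μ_n·τ_n − τ_data·x̄)/τ₀ = (498.1329·0.050750 − 0.049365·502.9) / 0.001385 = 0.454586/0.001385 ≈ 328.2.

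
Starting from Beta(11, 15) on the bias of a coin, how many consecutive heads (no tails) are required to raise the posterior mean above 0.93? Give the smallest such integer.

k = 189

After k heads and 0 tails the posterior is Beta(11+k, 15), with mean (11+k)/(11+15+k).
Set (11+k)/(26+k) > 0.93 and solve: k > (0.93·26 − 11)/(1 − 0.93) = 188.286.
The smallest integer exceeding 188.286 is 189, and checking k=189: (200)/(215) = 0.9302 > 0.93.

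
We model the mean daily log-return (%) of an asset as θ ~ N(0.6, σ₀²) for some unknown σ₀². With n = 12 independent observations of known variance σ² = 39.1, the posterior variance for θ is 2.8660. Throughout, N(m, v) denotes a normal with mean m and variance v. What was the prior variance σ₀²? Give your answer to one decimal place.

σ₀² = 23.8

For the Normal–Normal model with known σ², precisions add: τ_n = τ₀ + n/σ².
So 1/σ₀² = 1/2.8660 − 12/39.1 = 0.348918 − 0.306905 = 0.042013.
Hence σ₀² = 1/0.042013 ≈ 23.8.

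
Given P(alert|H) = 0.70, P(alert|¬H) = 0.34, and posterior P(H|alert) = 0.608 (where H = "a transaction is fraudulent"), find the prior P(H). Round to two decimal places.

P(H) = 0.43

Bayes' rule in odds form gives O(H|E) = O(H)·[P(E|H)/P(E|¬H)], hence O(H) = O(H|E)/LR.
Posterior odds = 0.608/(1−0.608) = 1.5510. LR = 0.70/0.34 = 2.0588.
Prior odds = 1.5510/2.0588 = 0.7534, so P(H) = 0.7534/(1+0.7534) ≈ 0.43.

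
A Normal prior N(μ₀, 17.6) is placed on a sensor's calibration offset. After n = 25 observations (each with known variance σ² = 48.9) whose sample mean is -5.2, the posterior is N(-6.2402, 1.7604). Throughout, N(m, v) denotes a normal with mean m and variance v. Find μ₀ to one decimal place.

With known observation variance, the Normal–Normal posterior has precision τ_n = τ₀ + n/σ² and mean μ_n = (τ₀μ₀ + (n/σ²)x̄)/τ_n.
Here τ₀ = 1/17.6 = 0.056818 and τ_data = 25/48.9 = 0.511247, so τ_n = 0.568065.
Rearranging for μ₀: μ₀ = (μ_n·τ_n − τ_data·x̄)/τ₀ = (-6.2402·0.568065 − 0.511247·-5.2) / 0.056818 = -0.886355/0.056818 ≈ -15.6.

μ₀ = -15.6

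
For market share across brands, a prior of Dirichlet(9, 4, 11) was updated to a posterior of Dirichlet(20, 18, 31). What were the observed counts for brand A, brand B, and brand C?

For a Dirichlet(α) prior with multinomial counts c, the posterior is Dirichlet(α + c) componentwise.
Counts are posterior − prior componentwise: 20−9=11, 18−4=14, 31−11=20.

counts (11, 14, 20)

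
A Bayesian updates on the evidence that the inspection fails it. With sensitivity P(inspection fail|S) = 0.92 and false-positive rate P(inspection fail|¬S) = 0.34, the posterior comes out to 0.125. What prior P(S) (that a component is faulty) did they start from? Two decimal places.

P(S) = 0.05

Bayes' rule in odds form gives O(S|E) = O(S)·[P(E|S)/P(E|¬S)], hence O(S) = O(S|E)/LR.
Posterior odds = 0.125/(1−0.125) = 0.1429. LR = 0.92/0.34 = 2.7059.
Prior odds = 0.1429/2.7059 = 0.0528, so P(S) = 0.0528/(1+0.0528) ≈ 0.05.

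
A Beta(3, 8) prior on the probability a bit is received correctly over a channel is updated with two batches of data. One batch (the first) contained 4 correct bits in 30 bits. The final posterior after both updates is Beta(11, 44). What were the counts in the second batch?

Sequential conjugate updates are equivalent to a single update on the pooled data, so total successes = posterior α − prior α and total failures = posterior β − prior β.
Total across both batches: 11−3=8 correct bits, 44−8=36 errors.
Subtract the first batch: 8−4=4 correct bits and 36−26=10 errors.

4 correct bits and 10 errors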